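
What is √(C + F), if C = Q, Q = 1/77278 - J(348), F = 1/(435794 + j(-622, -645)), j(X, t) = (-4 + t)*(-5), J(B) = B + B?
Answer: I*√801174611842005740785030/33928055842 ≈ 26.382*I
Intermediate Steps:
J(B) = 2*B
j(X, t) = 20 - 5*t
F = 1/439039 (F = 1/(435794 + (20 - 5*(-645))) = 1/(435794 + (20 + 3225)) = 1/(435794 + 3245) = 1/439039 ≈ 2.2777e-6)
Q = -53785487/77278 (Q = 1/77278 - 2*348 = 1/77278 - 1*696 = 1/77278 - 696 = -53785487/77278 ≈ -696.00)
C = -53785487/77278 ≈ -696.00
√(C + F) = √(-53785487/77278 + 1/439039) = √(-23613926349715/33928055842) = I*√801174611842005740785030/33928055842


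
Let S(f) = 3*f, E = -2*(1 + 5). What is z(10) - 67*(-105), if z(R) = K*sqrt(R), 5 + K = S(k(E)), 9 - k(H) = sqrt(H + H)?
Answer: 7035 + 22*sqrt(10) - 12*I*sqrt(15) ≈ 7104.6 - 46.476*I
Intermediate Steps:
E = -12 (E = -2*6 = -12)
k(H) = 9 - sqrt(2)*sqrt(H) (k(H) = 9 - sqrt(H + H) = 9 - sqrt(2*H) = 9 - sqrt(2)*sqrt(H))
K = 22 - 6*I*sqrt(6) (K = -5 + 3*(9 - sqrt(2)*sqrt(-12)) = -5 + 3*(9 - sqrt(2)*2*I*sqrt(3)) = -5 + 3*(9 - 2*I*sqrt(6)) = -5 + (27 - 6*I*sqrt(6)) = 22 - 6*I*sqrt(6) ≈ 22.0 - 14.697*I)
z(R) = sqrt(R)*(22 - 6*I*sqrt(6)) (z(R) = (22 - 6*I*sqrt(6))*sqrt(R) = sqrt(R)*(22 - 6*I*sqrt(6)))
z(10) - 67*(-105) = sqrt(10)*(22 - 6*I*sqrt(6)) - 67*(-105) = sqrt(10)*(22 - 6*I*sqrt(6)) + 7035 = 7035 + sqrt(10)*(22 - 6*I*sqrt(6))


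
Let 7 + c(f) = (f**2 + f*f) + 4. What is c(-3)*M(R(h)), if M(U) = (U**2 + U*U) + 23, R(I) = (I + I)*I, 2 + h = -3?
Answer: 75345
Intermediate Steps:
h = -5 (h = -2 - 3 = -5)
R(I) = 2*I**2 (R(I) = (2*I)*I = 2*I**2)
M(U) = 23 + 2*U**2 (M(U) = (U**2 + U**2) + 23 = 2*U**2 + 23 = 23 + 2*U**2)
c(f) = -3 + 2*f**2 (c(f) = -7 + ((f**2 + f*f) + 4) = -7 + ((f**2 + f**2) + 4) = -7 + (2*f**2 + 4) = -7 + (4 + 2*f**2) = -3 + 2*f**2)
c(-3)*M(R(h)) = (-3 + 2*(-3)**2)*(23 + 2*(2*(-5)**2)**2) = (-3 + 2*9)*(23 + 2*(2*25)**2) = (-3 + 18)*(23 + 2*50**2) = 15*(23 + 2*2500) = 15*(23 + 5000) = 15*5023 = 75345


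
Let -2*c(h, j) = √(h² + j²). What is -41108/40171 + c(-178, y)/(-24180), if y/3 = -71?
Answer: -41108/40171 + √77053/48360 ≈ -1.0176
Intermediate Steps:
y = -213 (y = 3*(-71) = -213)
c(h, j) = -√(h² + j²)/2
-41108/40171 + c(-178, y)/(-24180) = -41108/40171 - √((-178)² + (-213)²)/2/(-24180) = -41108*1/40171 - √(31684 + 45369)/2*(-1/24180) = -41108/40171 - √77053/2*(-1/24180) = -41108/40171 + √77053/48360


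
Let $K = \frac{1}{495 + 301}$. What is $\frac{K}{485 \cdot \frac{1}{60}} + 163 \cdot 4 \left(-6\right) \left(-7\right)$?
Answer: $\frac{528593355}{19303} \approx 27384.0$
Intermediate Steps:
$K = \frac{1}{796} \approx 0.0012563$
$\frac{K}{485 \cdot \frac{1}{60}} + 163 \cdot 4 \left(-6\right) \left(-7\right) = \frac{1}{796 \cdot \frac{485}{60}} + 163 \cdot 4 \left(-6\right) \left(-7\right) = \frac{1}{796 \cdot 485 \cdot \frac{1}{60}} + 163 \left(\left(-24\right) \left(-7\right)\right) = \frac{1}{796 \cdot \frac{97}{12}} + 163 \cdot 168 = \frac{1}{796} \cdot \frac{12}{97} + 27384 = \frac{3}{19303} + 27384 = \frac{528593355}{19303}$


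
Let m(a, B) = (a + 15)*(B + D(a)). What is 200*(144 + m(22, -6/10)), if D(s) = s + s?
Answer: 349960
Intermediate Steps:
D(s) = 2*s
m(a, B) = (15 + a)*(B + 2*a) (m(a, B) = (a + 15)*(B + 2*a) = (15 + a)*(B + 2*a))
200*(144 + m(22, -6/10)) = 200*(144 + (2*22² + 15*(-6/10) + 30*22 - 6/10*22)) = 200*(144 + (2*484 + 15*(-6*⅒) + 660 - 6*⅒*22)) = 200*(144 + (968 + 15*(-⅗) + 660 - ⅗*22)) = 200*(144 + (968 - 9 + 660 - 66/5)) = 200*(144 + 8029/5) = 200*(8749/5) = 349960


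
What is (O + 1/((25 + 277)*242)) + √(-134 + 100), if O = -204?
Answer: -14909135/73084 + I*√34 ≈ -204.0 + 5.831*I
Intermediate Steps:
(O + 1/((25 + 277)*242)) + √(-134 + 100) = (-204 + 1/((25 + 277)*242)) + √(-134 + 100) = (-204 + (1/242)/302) + √(-34) = (-204 + (1/302)*(1/242)) + I*√34 = (-204 + 1/73084) + I*√34 = -14909135/73084 + I*√34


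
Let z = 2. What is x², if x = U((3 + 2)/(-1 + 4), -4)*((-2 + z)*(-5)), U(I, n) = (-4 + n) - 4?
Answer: 0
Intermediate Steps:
U(I, n) = -8 + n
x = 0 (x = (-8 - 4)*((-2 + 2)*(-5)) = -0*(-5) = -12*0 = 0)
x² = 0² = 0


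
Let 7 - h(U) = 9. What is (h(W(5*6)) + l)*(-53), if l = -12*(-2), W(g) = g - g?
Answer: -1166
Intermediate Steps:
W(g) = 0
l = 24
h(U) = -2 (h(U) = 7 - 1*9 = 7 - 9 = -2)
(h(W(5*6)) + l)*(-53) = (-2 + 24)*(-53) = 22*(-53) = -1166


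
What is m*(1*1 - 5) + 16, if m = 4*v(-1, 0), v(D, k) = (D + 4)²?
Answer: -128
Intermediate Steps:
v(D, k) = (4 + D)²
m = 36 (m = 4*(4 - 1)² = 4*3² = 4*9 = 36)
m*(1*1 - 5) + 16 = 36*(1*1 - 5) + 16 = 36*(1 - 5) + 16 = 36*(-4) + 16 = -144 + 16 = -128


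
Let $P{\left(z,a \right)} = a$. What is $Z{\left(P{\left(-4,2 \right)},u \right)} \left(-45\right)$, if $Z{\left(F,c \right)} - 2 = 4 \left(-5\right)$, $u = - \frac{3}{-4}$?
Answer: $810$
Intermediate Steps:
$u = \frac{3}{4}$ ($u = \left(-3\right) \left(- \frac{1}{4}\right) = \frac{3}{4} \approx 0.75$)
$Z{\left(F,c \right)} = -18$ ($Z{\left(F,c \right)} = 2 + 4 \left(-5\right) = 2 - 20 = -18$)
$Z{\left(P{\left(-4,2 \right)},u \right)} \left(-45\right) = \left(-18\right) \left(-45\right) = 810$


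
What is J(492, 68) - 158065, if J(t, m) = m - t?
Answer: -158489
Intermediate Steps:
J(492, 68) - 158065 = (68 - 1*492) - 158065 = (68 - 492) - 158065 = -424 - 158065 = -158489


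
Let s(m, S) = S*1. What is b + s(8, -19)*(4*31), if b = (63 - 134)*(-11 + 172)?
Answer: -13787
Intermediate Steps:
s(m, S) = S
b = -11431 (b = -71*161 = -11431)
b + s(8, -19)*(4*31) = -11431 - 76*31 = -11431 - 19*124 = -11431 - 2356 = -13787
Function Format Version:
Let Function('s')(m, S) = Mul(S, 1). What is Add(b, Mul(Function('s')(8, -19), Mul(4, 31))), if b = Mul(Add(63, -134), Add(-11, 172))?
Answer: -13787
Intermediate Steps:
Function('s')(m, S) = S
b = -11431 (b = Mul(-71, 161) = -11431)
Add(b, Mul(Function('s')(8, -19), Mul(4, 31))) = Add(-11431, Mul(-19, Mul(4, 31))) = Add(-11431, Mul(-19, 124)) = Add(-11431, -2356) = -13787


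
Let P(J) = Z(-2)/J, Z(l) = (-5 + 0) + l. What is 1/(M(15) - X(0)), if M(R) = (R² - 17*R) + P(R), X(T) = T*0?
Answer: -15/457 ≈ -0.032823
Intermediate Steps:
Z(l) = -5 + l
P(J) = -7/J (P(J) = (-5 - 2)/J = -7/J)
X(T) = 0
M(R) = R² - 17*R - 7/R (M(R) = (R² - 17*R) - 7/R = R² - 17*R - 7/R)
1/(M(15) - X(0)) = 1/((-7 + 15²*(-17 + 15))/15 - 1*0) = 1/((-7 + 225*(-2))/15 + 0) = 1/((-7 - 450)/15 + 0) = 1/((1/15)*(-457) + 0) = 1/(-457/15 + 0) = 1/(-457/15) = -15/457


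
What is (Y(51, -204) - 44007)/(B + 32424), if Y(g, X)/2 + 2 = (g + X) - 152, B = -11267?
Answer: -44621/21157 ≈ -2.1090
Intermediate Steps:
Y(g, X) = -308 + 2*X + 2*g (Y(g, X) = -4 + 2*((g + X) - 152) = -4 + 2*((X + g) - 152) = -4 + 2*(-152 + X + g) = -4 + (-304 + 2*X + 2*g) = -308 + 2*X + 2*g)
(Y(51, -204) - 44007)/(B + 32424) = ((-308 + 2*(-204) + 2*51) - 44007)/(-11267 + 32424) = ((-308 - 408 + 102) - 44007)/21157 = (-614 - 44007)*(1/21157) = -44621*1/21157 = -44621/21157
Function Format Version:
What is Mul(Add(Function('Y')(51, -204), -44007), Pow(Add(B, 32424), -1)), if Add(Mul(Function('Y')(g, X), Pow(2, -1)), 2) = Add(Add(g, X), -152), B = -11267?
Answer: Rational(-44621, 21157) ≈ -2.1090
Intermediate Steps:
Function('Y')(g, X) = Add(-308, Mul(2, X), Mul(2, g)) (Function('Y')(g, X) = Add(-4, Mul(2, Add(Add(g, X), -152))) = Add(-4, Mul(2, Add(Add(X, g), -152))) = Add(-4, Mul(2, Add(-152, X, g))) = Add(-4, Add(-304, Mul(2, X), Mul(2, g))) = Add(-308, Mul(2, X), Mul(2, g)))
Mul(Add(Function('Y')(51, -204), -44007), Pow(Add(B, 32424), -1)) = Mul(Add(Add(-308, Mul(2, -204), Mul(2, 51)), -44007), Pow(Add(-11267, 32424), -1)) = Mul(Add(Add(-308, -408, 102), -44007), Pow(21157, -1)) = Mul(Add(-614, -44007), Rational(1, 21157)) = Mul(-44621, Rational(1, 21157)) = Rational(-44621, 21157)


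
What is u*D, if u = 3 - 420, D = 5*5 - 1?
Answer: -10008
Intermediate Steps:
D = 24 (D = 25 - 1 = 24)
u = -417 (u = 3 - 70*6 = 3 - 420 = -417)
u*D = -417*24 = -10008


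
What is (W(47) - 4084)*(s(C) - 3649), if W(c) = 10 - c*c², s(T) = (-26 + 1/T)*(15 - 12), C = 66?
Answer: 8846798721/22 ≈ 4.0213e+8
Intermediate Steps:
s(T) = -78 + 3/T (s(T) = (-26 + 1/T)*3 = -78 + 3/T)
W(c) = 10 - c³
(W(47) - 4084)*(s(C) - 3649) = ((10 - 1*47³) - 4084)*((-78 + 3/66) - 3649) = ((10 - 1*103823) - 4084)*((-78 + 3*(1/66)) - 3649) = ((10 - 103823) - 4084)*((-78 + 1/22) - 3649) = (-103813 - 4084)*(-1715/22 - 3649) = -107897*(-81993/22) = 8846798721/22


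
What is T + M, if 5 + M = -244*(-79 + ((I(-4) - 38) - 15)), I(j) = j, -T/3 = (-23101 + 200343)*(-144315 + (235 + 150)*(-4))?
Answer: 77554928909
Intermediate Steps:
T = 77554895730 (T = -3*(-23101 + 200343)*(-144315 + (235 + 150)*(-4)) = -531726*(-144315 + 385*(-4)) = -531726*(-144315 - 1540) = -531726*(-145855) = -3*(-25851631910) = 77554895730)
M = 33179 (M = -5 - 244*(-79 + ((-4 - 38) - 15)) = -5 - 244*(-79 + (-42 - 15)) = -5 - 244*(-79 - 57) = -5 - 244*(-136) = -5 + 33184 = 33179)
T + M = 77554895730 + 33179 = 77554928909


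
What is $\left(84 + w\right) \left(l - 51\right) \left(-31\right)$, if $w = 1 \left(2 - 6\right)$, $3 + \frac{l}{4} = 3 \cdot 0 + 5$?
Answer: $106640$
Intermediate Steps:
$l = 8$ ($l = -12 + 4 \left(3 \cdot 0 + 5\right) = -12 + 4 \left(0 + 5\right) = -12 + 4 \cdot 5 = -12 + 20 = 8$)
$w = -4$ ($w = 1 \left(-4\right) = -4$)
$\left(84 + w\right) \left(l - 51\right) \left(-31\right) = \left(84 - 4\right) \left(8 - 51\right) \left(-31\right) = 80 \left(-43\right) \left(-31\right) = \left(-3440\right) \left(-31\right) = 106640$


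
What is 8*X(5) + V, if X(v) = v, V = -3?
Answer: 37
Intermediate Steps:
8*X(5) + V = 8*5 - 3 = 40 - 3 = 37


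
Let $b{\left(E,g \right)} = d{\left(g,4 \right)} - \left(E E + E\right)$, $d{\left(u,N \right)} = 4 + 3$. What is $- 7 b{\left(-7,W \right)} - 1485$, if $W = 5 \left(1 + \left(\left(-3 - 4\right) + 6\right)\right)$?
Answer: $-1240$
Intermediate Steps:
$d{\left(u,N \right)} = 7$
$W = 0$ ($W = 5 \left(1 + \left(-7 + 6\right)\right) = 5 \left(1 - 1\right) = 5 \cdot 0 = 0$)
$b{\left(E,g \right)} = 7 - E - E^{2}$ ($b{\left(E,g \right)} = 7 - \left(E E + E\right) = 7 - \left(E^{2} + E\right) = 7 - \left(E + E^{2}\right) = 7 - E - E^{2}$)
$- 7 b{\left(-7,W \right)} - 1485 = - 7 \left(7 - -7 - \left(-7\right)^{2}\right) - 1485 = - 7 \left(7 + 7 - 49\right) - 1485 = \left(-7\right) \left(-35\right) - 1485 = 245 - 1485 = -1240$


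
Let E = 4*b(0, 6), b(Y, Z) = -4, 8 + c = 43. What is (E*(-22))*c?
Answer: 12320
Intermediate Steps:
c = 35 (c = -8 + 43 = 35)
E = -16 (E = 4*(-4) = -16)
(E*(-22))*c = -16*(-22)*35 = 352*35 = 12320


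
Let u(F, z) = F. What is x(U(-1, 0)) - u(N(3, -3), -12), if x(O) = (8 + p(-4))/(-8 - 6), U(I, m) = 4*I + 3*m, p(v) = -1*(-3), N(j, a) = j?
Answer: -53/14 ≈ -3.7857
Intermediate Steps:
p(v) = 3
U(I, m) = 3*m + 4*I
x(O) = -11/14 (x(O) = (8 + 3)/(-8 - 6) = 11/(-14) = 11*(-1/14) = -11/14)
x(U(-1, 0)) - u(N(3, -3), -12) = -11/14 - 1*3 = -11/14 - 3 = -53/14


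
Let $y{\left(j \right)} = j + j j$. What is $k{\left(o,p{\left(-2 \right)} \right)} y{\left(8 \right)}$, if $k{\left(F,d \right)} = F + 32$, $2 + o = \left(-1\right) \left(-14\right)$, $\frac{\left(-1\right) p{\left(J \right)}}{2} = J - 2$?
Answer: $3168$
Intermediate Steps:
$p{\left(J \right)} = 4 - 2 J$ ($p{\left(J \right)} = - 2 \left(J - 2\right) = - 2 \left(-2 + J\right) = 4 - 2 J$)
$o = 12$ ($o = -2 - -14 = -2 + 14 = 12$)
$k{\left(F,d \right)} = 32 + F$
$y{\left(j \right)} = j + j^{2}$
$k{\left(o,p{\left(-2 \right)} \right)} y{\left(8 \right)} = \left(32 + 12\right) 8 \left(1 + 8\right) = 44 \cdot 8 \cdot 9 = 44 \cdot 72 = 3168$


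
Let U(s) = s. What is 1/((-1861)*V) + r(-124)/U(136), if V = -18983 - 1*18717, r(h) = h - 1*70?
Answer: -425343177/298178725 ≈ -1.4265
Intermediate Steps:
r(h) = -70 + h (r(h) = h - 70 = -70 + h)
V = -37700 (V = -18983 - 18717 = -37700)
1/((-1861)*V) + r(-124)/U(136) = 1/(-1861*(-37700)) + (-70 - 124)/136 = -1/1861*(-1/37700) - 194*1/136 = 1/70159700 - 97/68 = -425343177/298178725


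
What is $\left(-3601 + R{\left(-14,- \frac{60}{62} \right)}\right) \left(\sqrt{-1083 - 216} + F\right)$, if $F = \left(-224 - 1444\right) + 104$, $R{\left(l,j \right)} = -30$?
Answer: $5678884 - 3631 i \sqrt{1299} \approx 5.6789 \cdot 10^{6} - 1.3087 \cdot 10^{5} i$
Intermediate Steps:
$F = -1564$ ($F = -1668 + 104 = -1564$)
$\left(-3601 + R{\left(-14,- \frac{60}{62} \right)}\right) \left(\sqrt{-1083 - 216} + F\right) = \left(-3601 - 30\right) \left(\sqrt{-1083 - 216} - 1564\right) = - 3631 \left(\sqrt{-1299} - 1564\right) = - 3631 \left(i \sqrt{1299} - 1564\right) = - 3631 \left(-1564 + i \sqrt{1299}\right) = 5678884 - 3631 i \sqrt{1299}$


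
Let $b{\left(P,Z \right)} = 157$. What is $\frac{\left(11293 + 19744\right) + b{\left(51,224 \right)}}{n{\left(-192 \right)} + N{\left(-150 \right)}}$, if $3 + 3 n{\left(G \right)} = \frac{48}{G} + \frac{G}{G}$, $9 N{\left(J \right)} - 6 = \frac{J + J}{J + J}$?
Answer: $1122984$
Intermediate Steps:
$N{\left(J \right)} = \frac{7}{9}$ ($N{\left(J \right)} = \frac{2}{3} + \frac{\left(J + J\right) \frac{1}{J + J}}{9} = \frac{2}{3} + \frac{2 J \frac{1}{2 J}}{9} = \frac{2}{3} + \frac{1}{9} \cdot 1 = \frac{2}{3} + \frac{1}{9} = \frac{7}{9}$)
$n{\left(G \right)} = - \frac{2}{3} + \frac{16}{G}$ ($n{\left(G \right)} = -1 + \frac{\frac{48}{G} + \frac{G}{G}}{3} = -1 + \frac{\frac{48}{G} + 1}{3} = -1 + \frac{1 + \frac{48}{G}}{3} = -1 + \left(\frac{1}{3} + \frac{16}{G}\right) = - \frac{2}{3} + \frac{16}{G}$)
$\frac{\left(11293 + 19744\right) + b{\left(51,224 \right)}}{n{\left(-192 \right)} + N{\left(-150 \right)}} = \frac{\left(11293 + 19744\right) + 157}{\left(- \frac{2}{3} + \frac{16}{-192}\right) + \frac{7}{9}} = \frac{31037 + 157}{\left(- \frac{2}{3} + 16 \left(- \frac{1}{192}\right)\right) + \frac{7}{9}} = \frac{31194}{\left(- \frac{2}{3} - \frac{1}{12}\right) + \frac{7}{9}} = \frac{31194}{- \frac{3}{4} + \frac{7}{9}} = 31194 \frac{1}{\frac{1}{36}} = 31194 \cdot 36 = 1122984$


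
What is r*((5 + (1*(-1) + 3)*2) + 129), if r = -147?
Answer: -20286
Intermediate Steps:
r*((5 + (1*(-1) + 3)*2) + 129) = -147*((5 + (1*(-1) + 3)*2) + 129) = -147*((5 + (-1 + 3)*2) + 129) = -147*((5 + 2*2) + 129) = -147*((5 + 4) + 129) = -147*(9 + 129) = -147*138 = -20286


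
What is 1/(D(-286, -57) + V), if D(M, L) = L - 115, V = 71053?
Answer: 1/70881 ≈ 1.4108e-5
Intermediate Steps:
D(M, L) = -115 + L
1/(D(-286, -57) + V) = 1/((-115 - 57) + 71053) = 1/(-172 + 71053) = 1/70881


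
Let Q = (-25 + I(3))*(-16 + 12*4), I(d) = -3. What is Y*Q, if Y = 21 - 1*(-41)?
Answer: -55552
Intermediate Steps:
Y = 62 (Y = 21 + 41 = 62)
Q = -896 (Q = (-25 - 3)*(-16 + 12*4) = -28*(-16 + 48) = -28*32 = -896)
Y*Q = 62*(-896) = -55552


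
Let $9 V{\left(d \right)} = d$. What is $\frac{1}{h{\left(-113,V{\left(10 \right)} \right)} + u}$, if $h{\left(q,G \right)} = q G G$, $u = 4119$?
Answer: $\frac{81}{322339} \approx 0.00025129$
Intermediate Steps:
$V{\left(d \right)} = \frac{d}{9}$
$h{\left(q,G \right)} = q G^{2}$ ($h{\left(q,G \right)} = G q G = q G^{2}$)
$\frac{1}{h{\left(-113,V{\left(10 \right)} \right)} + u} = \frac{1}{- 113 \left(\frac{1}{9} \cdot 10\right)^{2} + 4119} = \frac{1}{- 113 \left(\frac{10}{9}\right)^{2} + 4119} = \frac{1}{\left(-113\right) \frac{100}{81} + 4119} = \frac{1}{- \frac{11300}{81} + 4119} = \frac{1}{\frac{322339}{81}} = \frac{81}{322339}$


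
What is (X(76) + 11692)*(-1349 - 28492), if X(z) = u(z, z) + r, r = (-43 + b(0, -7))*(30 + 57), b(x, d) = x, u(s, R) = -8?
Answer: -237027063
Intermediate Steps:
r = -3741 (r = (-43 + 0)*(30 + 57) = -43*87 = -3741)
X(z) = -3749 (X(z) = -8 - 3741 = -3749)
(X(76) + 11692)*(-1349 - 28492) = (-3749 + 11692)*(-1349 - 28492) = 7943*(-29841) = -237027063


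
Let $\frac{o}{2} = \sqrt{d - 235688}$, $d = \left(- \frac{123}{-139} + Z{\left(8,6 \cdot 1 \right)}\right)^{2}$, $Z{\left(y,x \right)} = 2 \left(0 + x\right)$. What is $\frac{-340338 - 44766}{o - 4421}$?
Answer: $\frac{10964955923888}{131945227343} + \frac{35686304 i \sqrt{4550520167}}{131945227343} \approx 83.102 + 18.245 i$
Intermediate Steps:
$Z{\left(y,x \right)} = 2 x$
$d = \frac{3207681}{19321}$ ($d = \left(- \frac{123}{-139} + 2 \cdot 6 \cdot 1\right)^{2} = \left(\left(-123\right) \left(- \frac{1}{139}\right) + 2 \cdot 6\right)^{2} = \left(\frac{123}{139} + 12\right)^{2} = \left(\frac{1791}{139}\right)^{2} = \frac{3207681}{19321} \approx 166.02$)
$o = \frac{2 i \sqrt{4550520167}}{139}$ ($o = 2 \sqrt{\frac{3207681}{19321} - 235688} = 2 \sqrt{- \frac{4550520167}{19321}} = 2 \frac{i \sqrt{4550520167}}{139} = \frac{2 i \sqrt{4550520167}}{139} \approx 970.61 i$)
$\frac{-340338 - 44766}{o - 4421} = \frac{-340338 - 44766}{\frac{2 i \sqrt{4550520167}}{139} - 4421} = - \frac{385104}{-4421 + \frac{2 i \sqrt{4550520167}}{139}}$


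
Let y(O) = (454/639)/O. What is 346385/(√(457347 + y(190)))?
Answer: 1039155*√187263120319190/27763249862 ≈ 512.20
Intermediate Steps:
y(O) = 454/(639*O) (y(O) = (454*(1/639))/O = 454/(639*O))
346385/(√(457347 + y(190))) = 346385/(√(457347 + (454/639)/190)) = 346385/(√(457347 + (454/639)*(1/190))) = 346385/(√(457347 + 227/60705)) = 346385/(√(27763249862/60705)) = 346385/((√187263120319190/20235)) = 346385*(3*√187263120319190/27763249862) = 1039155*√187263120319190/27763249862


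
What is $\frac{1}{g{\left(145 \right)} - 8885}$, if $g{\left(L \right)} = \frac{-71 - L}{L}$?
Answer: $- \frac{145}{1288541} \approx -0.00011253$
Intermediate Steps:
$g{\left(L \right)} = \frac{-71 - L}{L}$
$\frac{1}{g{\left(145 \right)} - 8885} = \frac{1}{\frac{-71 - 145}{145} - 8885} = \frac{1}{\frac{1}{145} \left(-216\right) - 8885} = \frac{1}{- \frac{216}{145} - 8885} = \frac{1}{- \frac{1288541}{145}} = - \frac{145}{1288541}$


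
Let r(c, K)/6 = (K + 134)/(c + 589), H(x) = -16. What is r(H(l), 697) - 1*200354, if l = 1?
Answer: -38265952/191 ≈ -2.0035e+5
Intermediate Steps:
r(c, K) = 6*(134 + K)/(589 + c) (r(c, K) = 6*((K + 134)/(c + 589)) = 6*((134 + K)/(589 + c)) = 6*(134 + K)/(589 + c))
r(H(l), 697) - 1*200354 = 6*(134 + 697)/(589 - 16) - 1*200354 = 6*831/573 - 200354 = 6*(1/573)*831 - 200354 = 1662/191 - 200354 = -38265952/191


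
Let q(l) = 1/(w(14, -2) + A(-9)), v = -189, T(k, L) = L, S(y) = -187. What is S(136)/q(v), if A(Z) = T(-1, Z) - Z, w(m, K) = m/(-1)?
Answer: 2618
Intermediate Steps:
w(m, K) = -m (w(m, K) = m*(-1) = -m)
A(Z) = 0 (A(Z) = Z - Z = 0)
q(l) = -1/14 (q(l) = 1/(-1*14 + 0) = 1/(-14 + 0) = 1/(-14) = -1/14)
S(136)/q(v) = -187/(-1/14) = -187*(-14) = 2618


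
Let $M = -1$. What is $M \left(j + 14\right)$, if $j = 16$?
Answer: $-30$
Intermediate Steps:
$M \left(j + 14\right) = - (16 + 14) = \left(-1\right) 30 = -30$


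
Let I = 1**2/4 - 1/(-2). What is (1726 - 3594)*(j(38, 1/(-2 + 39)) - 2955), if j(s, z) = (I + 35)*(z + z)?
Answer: 204104218/37 ≈ 5.5163e+6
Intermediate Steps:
I = 3/4 (I = 1*(1/4) - 1*(-1/2) = 1/4 + 1/2 = 3/4 ≈ 0.75000)
j(s, z) = 143*z/2 (j(s, z) = (3/4 + 35)*(z + z) = 143*(2*z)/4 = 143*z/2)
(1726 - 3594)*(j(38, 1/(-2 + 39)) - 2955) = (1726 - 3594)*(143/(2*(-2 + 39)) - 2955) = -1868*((143/2)/37 - 2955) = -1868*((143/2)*(1/37) - 2955) = -1868*(143/74 - 2955) = -1868*(-218527/74) = 204104218/37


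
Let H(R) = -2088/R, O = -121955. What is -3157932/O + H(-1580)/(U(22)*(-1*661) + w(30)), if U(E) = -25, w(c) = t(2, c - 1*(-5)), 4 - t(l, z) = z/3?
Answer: 6181052033481/238703009320 ≈ 25.894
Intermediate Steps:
t(l, z) = 4 - z/3
w(c) = 7/3 - c/3 (w(c) = 4 - (c - 1*(-5))/3 = 4 - (c + 5)/3 = 4 - (5 + c)/3 = 4 + (-5/3 - c/3) = 7/3 - c/3)
-3157932/O + H(-1580)/(U(22)*(-1*661) + w(30)) = -3157932/(-121955) + (-2088/(-1580))/(-(-25)*661 + (7/3 - ⅓*30)) = -3157932*(-1/121955) + (-2088*(-1/1580))/(-25*(-661) + (7/3 - 10)) = 3157932/121955 + 522/(395*(16525 - 23/3)) = 3157932/121955 + 522/(395*(49552/3)) = 3157932/121955 + (522/395)*(3/49552) = 3157932/121955 + 783/9786520 = 6181052033481/238703009320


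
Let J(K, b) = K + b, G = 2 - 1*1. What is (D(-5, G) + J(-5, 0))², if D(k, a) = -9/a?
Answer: 196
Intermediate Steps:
G = 1 (G = 2 - 1 = 1)
(D(-5, G) + J(-5, 0))² = (-9/1 + (-5 + 0))² = (-9*1 - 5)² = (-9 - 5)² = (-14)² = 196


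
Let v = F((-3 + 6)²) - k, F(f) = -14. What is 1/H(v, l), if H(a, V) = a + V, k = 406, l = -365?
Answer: -1/785 ≈ -0.0012739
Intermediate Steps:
v = -420 (v = -14 - 1*406 = -14 - 406 = -420)
H(a, V) = V + a
1/H(v, l) = 1/(-365 - 420) = 1/(-785) = -1/785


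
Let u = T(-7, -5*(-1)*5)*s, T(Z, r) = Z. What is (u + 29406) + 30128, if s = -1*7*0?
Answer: 59534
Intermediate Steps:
s = 0 (s = -7*0 = 0)
u = 0 (u = -7*0 = 0)
(u + 29406) + 30128 = (0 + 29406) + 30128 = 29406 + 30128 = 59534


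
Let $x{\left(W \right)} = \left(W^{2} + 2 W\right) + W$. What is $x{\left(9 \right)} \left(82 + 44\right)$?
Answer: $13608$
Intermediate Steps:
$x{\left(W \right)} = W^{2} + 3 W$
$x{\left(9 \right)} \left(82 + 44\right) = 9 \left(3 + 9\right) \left(82 + 44\right) = 9 \cdot 12 \cdot 126 = 108 \cdot 126 = 13608$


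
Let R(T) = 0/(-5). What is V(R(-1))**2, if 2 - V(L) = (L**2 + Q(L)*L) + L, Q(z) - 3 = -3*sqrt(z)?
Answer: 4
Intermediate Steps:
Q(z) = 3 - 3*sqrt(z)
R(T) = 0 (R(T) = 0*(-1/5) = 0)
V(L) = 2 - L - L**2 - L*(3 - 3*sqrt(L)) (V(L) = 2 - ((L**2 + (3 - 3*sqrt(L))*L) + L) = 2 - ((L**2 + L*(3 - 3*sqrt(L))) + L) = 2 - (L + L**2 + L*(3 - 3*sqrt(L))) = 2 + (-L - L**2 - L*(3 - 3*sqrt(L))) = 2 - L - L**2 - L*(3 - 3*sqrt(L)))
V(R(-1))**2 = (2 - 1*0**2 - 4*0 + 3*0**(3/2))**2 = (2 - 1*0 + 0 + 3*0)**2 = (2 + 0 + 0 + 0)**2 = 2**2 = 4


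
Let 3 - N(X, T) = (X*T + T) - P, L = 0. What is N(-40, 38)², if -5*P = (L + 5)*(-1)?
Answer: 2208196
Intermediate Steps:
P = 1 (P = -(0 + 5)*(-1)/5 = -(-1) = -⅕*(-5) = 1)
N(X, T) = 4 - T - T*X (N(X, T) = 3 - ((X*T + T) - 1*1) = 3 - ((T*X + T) - 1) = 3 - ((T + T*X) - 1) = 3 - (-1 + T + T*X) = 3 + (1 - T - T*X) = 4 - T - T*X)
N(-40, 38)² = (4 - 1*38 - 1*38*(-40))² = (4 - 38 + 1520)² = 1486² = 2208196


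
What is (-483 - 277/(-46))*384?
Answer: -4212672/23 ≈ -1.8316e+5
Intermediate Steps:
(-483 - 277/(-46))*384 = (-483 - 277*(-1/46))*384 = (-483 + 277/46)*384 = -21941/46*384 = -4212672/23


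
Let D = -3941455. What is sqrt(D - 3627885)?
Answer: 2*I*sqrt(1892335) ≈ 2751.2*I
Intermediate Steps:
sqrt(D - 3627885) = sqrt(-3941455 - 3627885) = sqrt(-7569340) = 2*I*sqrt(1892335)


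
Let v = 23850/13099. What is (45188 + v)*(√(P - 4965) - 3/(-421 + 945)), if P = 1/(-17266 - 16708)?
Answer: -887912193/3431938 + 295970731*I*√5730765270314/222512713 ≈ -258.72 + 3.1842e+6*I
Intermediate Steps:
P = -1/33974 (P = 1/(-33974) = -1/33974 ≈ -2.9434e-5)
v = 23850/13099 (v = 23850*(1/13099) = 23850/13099 ≈ 1.8207)
(45188 + v)*(√(P - 4965) - 3/(-421 + 945)) = (45188 + 23850/13099)*(√(-1/33974 - 4965) - 3/(-421 + 945)) = 591941462*(√(-168680911/33974) - 3/524)/13099 = 591941462*(I*√5730765270314/33974 + (1/524)*(-3))/13099 = 591941462*(I*√5730765270314/33974 - 3/524)/13099 = 591941462*(-3/524 + I*√5730765270314/33974)/13099 = -887912193/3431938 + 295970731*I*√5730765270314/222512713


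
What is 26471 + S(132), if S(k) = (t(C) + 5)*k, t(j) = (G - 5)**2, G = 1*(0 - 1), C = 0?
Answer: 31883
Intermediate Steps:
G = -1 (G = 1*(-1) = -1)
t(j) = 36 (t(j) = (-1 - 5)**2 = (-6)**2 = 36)
S(k) = 41*k (S(k) = (36 + 5)*k = 41*k)
26471 + S(132) = 26471 + 41*132 = 26471 + 5412 = 31883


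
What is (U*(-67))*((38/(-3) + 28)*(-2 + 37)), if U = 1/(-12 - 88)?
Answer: 10787/30 ≈ 359.57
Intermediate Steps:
U = -1/100 (U = 1/(-100) = -1/100 ≈ -0.010000)
(U*(-67))*((38/(-3) + 28)*(-2 + 37)) = (-1/100*(-67))*((38/(-3) + 28)*(-2 + 37)) = 67*((38*(-⅓) + 28)*35)/100 = 67*((-38/3 + 28)*35)/100 = 67*((46/3)*35)/100 = (67/100)*(1610/3) = 10787/30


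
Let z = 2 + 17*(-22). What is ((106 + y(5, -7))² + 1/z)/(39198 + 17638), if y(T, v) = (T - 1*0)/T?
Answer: 4259027/21142992 ≈ 0.20144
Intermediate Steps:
y(T, v) = 1 (y(T, v) = (T + 0)/T = T/T = 1)
z = -372 (z = 2 - 374 = -372)
((106 + y(5, -7))² + 1/z)/(39198 + 17638) = ((106 + 1)² + 1/(-372))/(39198 + 17638) = (107² - 1/372)/56836 = (11449 - 1/372)*(1/56836) = (4259027/372)*(1/56836) = 4259027/21142992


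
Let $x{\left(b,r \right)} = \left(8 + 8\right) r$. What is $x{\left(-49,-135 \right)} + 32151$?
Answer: $29991$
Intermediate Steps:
$x{\left(b,r \right)} = 16 r$
$x{\left(-49,-135 \right)} + 32151 = 16 \left(-135\right) + 32151 = -2160 + 32151 = 29991$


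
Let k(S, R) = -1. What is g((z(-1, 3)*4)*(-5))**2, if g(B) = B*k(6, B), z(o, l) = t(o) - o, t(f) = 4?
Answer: 10000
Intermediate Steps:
z(o, l) = 4 - o
g(B) = -B (g(B) = B*(-1) = -B)
g((z(-1, 3)*4)*(-5))**2 = (-(4 - 1*(-1))*4*(-5))**2 = (-(4 + 1)*4*(-5))**2 = (-5*4*(-5))**2 = (-20*(-5))**2 = (-1*(-100))**2 = 100**2 = 10000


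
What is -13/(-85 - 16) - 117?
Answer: -11804/101 ≈ -116.87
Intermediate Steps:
-13/(-85 - 16) - 117 = -13/(-101) - 117 = -1/101*(-13) - 117 = 13/101 - 117 = -11804/101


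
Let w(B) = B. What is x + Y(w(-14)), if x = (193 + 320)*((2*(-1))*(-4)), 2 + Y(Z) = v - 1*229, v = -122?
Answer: 3751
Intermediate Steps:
Y(Z) = -353 (Y(Z) = -2 + (-122 - 1*229) = -2 + (-122 - 229) = -2 - 351 = -353)
x = 4104 (x = 513*(-2*(-4)) = 513*8 = 4104)
x + Y(w(-14)) = 4104 - 353 = 3751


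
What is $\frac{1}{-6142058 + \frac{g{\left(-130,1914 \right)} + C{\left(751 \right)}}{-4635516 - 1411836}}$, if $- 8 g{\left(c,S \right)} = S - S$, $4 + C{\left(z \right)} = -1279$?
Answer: $- \frac{6047352}{37143186729133} \approx -1.6281 \cdot 10^{-7}$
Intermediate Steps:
$C{\left(z \right)} = -1283$ ($C{\left(z \right)} = -4 - 1279 = -1283$)
$g{\left(c,S \right)} = 0$ ($g{\left(c,S \right)} = - \frac{S - S}{8} = \left(- \frac{1}{8}\right) 0 = 0$)
$\frac{1}{-6142058 + \frac{g{\left(-130,1914 \right)} + C{\left(751 \right)}}{-4635516 - 1411836}} = \frac{1}{-6142058 + \frac{0 - 1283}{-4635516 - 1411836}} = \frac{1}{-6142058 - \frac{1283}{-6047352}} = \frac{1}{-6142058 - - \frac{1283}{6047352}} = \frac{1}{-6142058 + \frac{1283}{6047352}} = \frac{1}{- \frac{37143186729133}{6047352}} = - \frac{6047352}{37143186729133}$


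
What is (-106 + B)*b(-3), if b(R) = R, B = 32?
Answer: 222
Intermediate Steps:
(-106 + B)*b(-3) = (-106 + 32)*(-3) = -74*(-3) = 222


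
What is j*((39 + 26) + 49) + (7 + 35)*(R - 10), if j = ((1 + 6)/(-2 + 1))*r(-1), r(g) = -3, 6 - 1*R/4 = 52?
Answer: -5754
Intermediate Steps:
R = -184 (R = 24 - 4*52 = 24 - 208 = -184)
j = 21 (j = ((1 + 6)/(-2 + 1))*(-3) = (7/(-1))*(-3) = (7*(-1))*(-3) = -7*(-3) = 21)
j*((39 + 26) + 49) + (7 + 35)*(R - 10) = 21*((39 + 26) + 49) + (7 + 35)*(-184 - 10) = 21*(65 + 49) + 42*(-194) = 21*114 - 8148 = 2394 - 8148 = -5754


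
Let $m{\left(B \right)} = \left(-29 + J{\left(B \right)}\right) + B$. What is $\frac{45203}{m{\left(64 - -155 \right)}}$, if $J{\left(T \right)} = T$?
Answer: $\frac{45203}{409} \approx 110.52$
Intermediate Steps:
$m{\left(B \right)} = -29 + 2 B$ ($m{\left(B \right)} = \left(-29 + B\right) + B = -29 + 2 B$)
$\frac{45203}{m{\left(64 - -155 \right)}} = \frac{45203}{-29 + 2 \left(64 - -155\right)} = \frac{45203}{-29 + 2 \left(64 + 155\right)} = \frac{45203}{-29 + 2 \cdot 219} = \frac{45203}{-29 + 438} = \frac{45203}{409}$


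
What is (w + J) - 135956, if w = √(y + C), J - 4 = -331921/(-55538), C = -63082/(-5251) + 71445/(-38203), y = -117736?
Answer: -7550170255/55538 + I*√39153037750111276401/18236723 ≈ -1.3595e+5 + 343.11*I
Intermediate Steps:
C = 184978541/18236723 (C = -63082*(-1/5251) + 71445*(-1/38203) = 63082/5251 - 6495/3473 = 184978541/18236723 ≈ 10.143)
J = 554073/55538 (J = 4 - 331921/(-55538) = 4 - 331921*(-1/55538) = 4 + 331921/55538 = 554073/55538 ≈ 9.9765)
w = I*√39153037750111276401/18236723 (w = √(-117736 + 184978541/18236723) = √(-2146933840587/18236723) = I*√39153037750111276401/18236723 ≈ 343.11*I)
(w + J) - 135956 = (I*√39153037750111276401/18236723 + 554073/55538) - 135956 = (554073/55538 + I*√39153037750111276401/18236723) - 135956 = -7550170255/55538 + I*√39153037750111276401/18236723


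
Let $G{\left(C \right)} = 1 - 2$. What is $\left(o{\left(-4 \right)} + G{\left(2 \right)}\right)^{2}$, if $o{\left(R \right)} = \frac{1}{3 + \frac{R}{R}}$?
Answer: $\frac{9}{16} \approx 0.5625$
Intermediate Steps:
$G{\left(C \right)} = -1$ ($G{\left(C \right)} = 1 - 2 = -1$)
$o{\left(R \right)} = \frac{1}{4}$ ($o{\left(R \right)} = \frac{1}{3 + 1} = \frac{1}{4}$)
$\left(o{\left(-4 \right)} + G{\left(2 \right)}\right)^{2} = \left(\frac{1}{4} - 1\right)^{2} = \left(- \frac{3}{4}\right)^{2} = \frac{9}{16}$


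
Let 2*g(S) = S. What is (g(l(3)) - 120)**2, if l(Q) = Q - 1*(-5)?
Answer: 13456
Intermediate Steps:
l(Q) = 5 + Q (l(Q) = Q + 5 = 5 + Q)
g(S) = S/2
(g(l(3)) - 120)**2 = ((5 + 3)/2 - 120)**2 = ((1/2)*8 - 120)**2 = (4 - 120)**2 = (-116)**2 = 13456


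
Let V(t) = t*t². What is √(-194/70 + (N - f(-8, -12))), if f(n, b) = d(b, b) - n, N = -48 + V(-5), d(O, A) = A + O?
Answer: 2*I*√48930/35 ≈ 12.64*I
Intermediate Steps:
V(t) = t³
N = -173 (N = -48 + (-5)³ = -48 - 125 = -173)
f(n, b) = -n + 2*b (f(n, b) = (b + b) - n = 2*b - n = -n + 2*b)
√(-194/70 + (N - f(-8, -12))) = √(-194/70 + (-173 - (-1*(-8) + 2*(-12)))) = √(-194*1/70 + (-173 - (8 - 24))) = √(-97/35 + (-173 - 1*(-16))) = √(-97/35 + (-173 + 16)) = √(-97/35 - 157) = √(-5592/35) = 2*I*√48930/35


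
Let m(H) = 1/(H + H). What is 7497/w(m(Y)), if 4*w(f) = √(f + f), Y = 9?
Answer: 89964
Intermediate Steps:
m(H) = 1/(2*H)
w(f) = √2*√f/4 (w(f) = √(f + f)/4 = √(2*f)/4 = (√2*√f)/4 = √2*√f/4)
7497/w(m(Y)) = 7497/((√2*√((½)/9)/4)) = 7497/((√2*√((½)*(⅑))/4)) = 7497/((√2*√(1/18)/4)) = 7497/((√2*(√2/6)/4)) = 7497/(1/12) = 7497*12 = 89964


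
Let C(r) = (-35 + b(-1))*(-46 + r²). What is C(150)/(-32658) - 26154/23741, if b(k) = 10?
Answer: 6236436509/387666789 ≈ 16.087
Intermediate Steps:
C(r) = 1150 - 25*r² (C(r) = (-35 + 10)*(-46 + r²) = -25*(-46 + r²) = 1150 - 25*r²)
C(150)/(-32658) - 26154/23741 = (1150 - 25*150²)/(-32658) - 26154/23741 = (1150 - 25*22500)*(-1/32658) - 26154*1/23741 = (1150 - 562500)*(-1/32658) - 26154/23741 = -561350*(-1/32658) - 26154/23741 = 280675/16329 - 26154/23741 = 6236436509/387666789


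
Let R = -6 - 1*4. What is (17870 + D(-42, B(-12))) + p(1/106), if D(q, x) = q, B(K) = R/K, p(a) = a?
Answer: 1889769/106 ≈ 17828.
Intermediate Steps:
R = -10 (R = -6 - 4 = -10)
B(K) = -10/K
(17870 + D(-42, B(-12))) + p(1/106) = (17870 - 42) + 1/106 = 17828 + 1/106 = 1889769/106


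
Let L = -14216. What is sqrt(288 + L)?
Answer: 2*I*sqrt(3482) ≈ 118.02*I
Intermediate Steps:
sqrt(288 + L) = sqrt(288 - 14216) = sqrt(-13928) = 2*I*sqrt(3482)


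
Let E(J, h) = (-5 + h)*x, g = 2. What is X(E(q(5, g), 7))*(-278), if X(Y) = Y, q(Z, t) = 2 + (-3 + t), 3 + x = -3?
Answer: 3336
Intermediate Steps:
x = -6 (x = -3 - 3 = -6)
q(Z, t) = -1 + t
E(J, h) = 30 - 6*h (E(J, h) = (-5 + h)*(-6) = 30 - 6*h)
X(E(q(5, g), 7))*(-278) = (30 - 6*7)*(-278) = (30 - 42)*(-278) = -12*(-278) = 3336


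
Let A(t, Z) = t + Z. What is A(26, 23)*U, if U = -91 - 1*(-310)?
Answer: 10731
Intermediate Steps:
U = 219 (U = -91 + 310 = 219)
A(t, Z) = Z + t
A(26, 23)*U = (23 + 26)*219 = 49*219 = 10731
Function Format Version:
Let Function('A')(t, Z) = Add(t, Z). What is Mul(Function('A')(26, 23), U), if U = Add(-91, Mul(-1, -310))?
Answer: 10731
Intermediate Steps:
U = 219 (U = Add(-91, 310) = 219)
Function('A')(t, Z) = Add(Z, t)
Mul(Function('A')(26, 23), U) = Mul(Add(23, 26), 219) = Mul(49, 219) = 10731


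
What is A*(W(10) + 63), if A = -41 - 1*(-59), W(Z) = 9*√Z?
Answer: 1134 + 162*√10 ≈ 1646.3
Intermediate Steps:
A = 18 (A = -41 + 59 = 18)
A*(W(10) + 63) = 18*(9*√10 + 63) = 18*(63 + 9*√10) = 1134 + 162*√10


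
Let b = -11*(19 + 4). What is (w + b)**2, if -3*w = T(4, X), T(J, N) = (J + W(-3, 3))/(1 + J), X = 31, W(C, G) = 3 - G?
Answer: 14432401/225 ≈ 64144.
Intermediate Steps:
b = -253 (b = -11*23 = -253)
T(J, N) = J/(1 + J) (T(J, N) = (J + (3 - 1*3))/(1 + J) = (J + (3 - 3))/(1 + J) = (J + 0)/(1 + J) = J/(1 + J))
w = -4/15 (w = -4/(3*(1 + 4)) = -4/(3*5) = -1/3*4/5 = -4/15 ≈ -0.26667)
(w + b)**2 = (-4/15 - 253)**2 = (-3799/15)**2 = 14432401/225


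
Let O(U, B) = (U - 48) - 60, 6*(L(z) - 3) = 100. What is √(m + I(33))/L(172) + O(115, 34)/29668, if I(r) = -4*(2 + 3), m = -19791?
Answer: 7/29668 + 3*I*√19811/59 ≈ 0.00023594 + 7.1569*I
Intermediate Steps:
I(r) = -20 (I(r) = -4*5 = -20)
L(z) = 59/3 (L(z) = 3 + (⅙)*100 = 3 + 50/3 = 59/3)
O(U, B) = -108 + U (O(U, B) = (-48 + U) - 60 = -108 + U)
√(m + I(33))/L(172) + O(115, 34)/29668 = √(-19791 - 20)/(59/3) + (-108 + 115)/29668 = √(-19811)*(3/59) + 7*(1/29668) = (I*√19811)*(3/59) + 7/29668 = 3*I*√19811/59 + 7/29668 = 7/29668 + 3*I*√19811/59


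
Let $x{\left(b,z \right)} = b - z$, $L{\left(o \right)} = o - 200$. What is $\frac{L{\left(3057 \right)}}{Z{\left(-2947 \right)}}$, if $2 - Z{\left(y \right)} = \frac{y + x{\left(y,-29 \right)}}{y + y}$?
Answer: $\frac{16839158}{5923} \approx 2843.0$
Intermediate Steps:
$L{\left(o \right)} = -200 + o$
$Z{\left(y \right)} = 2 - \frac{29 + 2 y}{2 y}$ ($Z{\left(y \right)} = 2 - \frac{y + \left(y - -29\right)}{y + y} = 2 - \frac{y + \left(y + 29\right)}{2 y} = 2 - \left(y + \left(29 + y\right)\right) \frac{1}{2 y} = 2 - \left(29 + 2 y\right) \frac{1}{2 y} = 2 - \frac{29 + 2 y}{2 y}$)
$\frac{L{\left(3057 \right)}}{Z{\left(-2947 \right)}} = \frac{-200 + 3057}{\frac{1}{-2947} \left(- \frac{29}{2} - 2947\right)} = \frac{2857}{\left(- \frac{1}{2947}\right) \left(- \frac{5923}{2}\right)} = \frac{2857}{\frac{5923}{5894}} = 2857 \cdot \frac{5894}{5923} = \frac{16839158}{5923}$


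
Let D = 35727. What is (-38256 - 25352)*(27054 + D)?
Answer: -3993373848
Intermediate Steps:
(-38256 - 25352)*(27054 + D) = (-38256 - 25352)*(27054 + 35727) = -63608*62781 = -3993373848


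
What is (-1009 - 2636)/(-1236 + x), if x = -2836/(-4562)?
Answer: 8314245/2817898 ≈ 2.9505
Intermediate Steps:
x = 1418/2281 (x = -2836*(-1/4562) = 1418/2281 ≈ 0.62166)
(-1009 - 2636)/(-1236 + x) = (-1009 - 2636)/(-1236 + 1418/2281) = -3645/(-2817898/2281) = -3645*(-2281/2817898) = 8314245/2817898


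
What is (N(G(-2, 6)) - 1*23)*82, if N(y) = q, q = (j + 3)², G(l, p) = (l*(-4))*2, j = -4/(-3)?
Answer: -3116/9 ≈ -346.22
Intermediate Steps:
j = 4/3 (j = -4*(-⅓) = 4/3 ≈ 1.3333)
G(l, p) = -8*l (G(l, p) = -4*l*2 = -8*l)
q = 169/9 (q = (4/3 + 3)² = (13/3)² = 169/9 ≈ 18.778)
N(y) = 169/9
(N(G(-2, 6)) - 1*23)*82 = (169/9 - 1*23)*82 = (169/9 - 23)*82 = -38/9*82 = -3116/9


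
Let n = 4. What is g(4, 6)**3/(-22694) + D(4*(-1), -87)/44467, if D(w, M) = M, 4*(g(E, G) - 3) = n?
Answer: -2410133/504567049 ≈ -0.0047766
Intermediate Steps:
g(E, G) = 4 (g(E, G) = 3 + (1/4)*4 = 3 + 1 = 4)
g(4, 6)**3/(-22694) + D(4*(-1), -87)/44467 = 4**3/(-22694) - 87/44467 = 64*(-1/22694) - 87*1/44467 = -32/11347 - 87/44467 = -2410133/504567049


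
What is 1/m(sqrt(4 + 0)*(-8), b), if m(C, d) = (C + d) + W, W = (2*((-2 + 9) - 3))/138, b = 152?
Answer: 69/9388 ≈ 0.0073498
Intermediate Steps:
W = 4/69 (W = (2*(7 - 3))*(1/138) = (2*4)*(1/138) = 8*(1/138) = 4/69 ≈ 0.057971)
m(C, d) = 4/69 + C + d (m(C, d) = (C + d) + 4/69 = 4/69 + C + d)
1/m(sqrt(4 + 0)*(-8), b) = 1/(4/69 + sqrt(4 + 0)*(-8) + 152) = 1/(4/69 + sqrt(4)*(-8) + 152) = 1/(4/69 + 2*(-8) + 152) = 1/(4/69 - 16 + 152) = 1/(9388/69) = 69/9388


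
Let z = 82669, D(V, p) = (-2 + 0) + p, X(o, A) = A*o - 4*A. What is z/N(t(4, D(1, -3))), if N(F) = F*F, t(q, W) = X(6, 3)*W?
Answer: 82669/900 ≈ 91.854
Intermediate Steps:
X(o, A) = -4*A + A*o
D(V, p) = -2 + p
t(q, W) = 6*W (t(q, W) = (3*(-4 + 6))*W = (3*2)*W = 6*W)
N(F) = F²
z/N(t(4, D(1, -3))) = 82669/((6*(-2 - 3))²) = 82669/((6*(-5))²) = 82669/((-30)²) = 82669/900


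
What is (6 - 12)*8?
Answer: -48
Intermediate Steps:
(6 - 12)*8 = -6*8 = -48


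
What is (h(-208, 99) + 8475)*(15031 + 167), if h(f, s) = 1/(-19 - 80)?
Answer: 4250495584/33 ≈ 1.2880e+8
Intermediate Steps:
h(f, s) = -1/99 (h(f, s) = 1/(-99) = -1/99)
(h(-208, 99) + 8475)*(15031 + 167) = (-1/99 + 8475)*(15031 + 167) = (839024/99)*15198 = 4250495584/33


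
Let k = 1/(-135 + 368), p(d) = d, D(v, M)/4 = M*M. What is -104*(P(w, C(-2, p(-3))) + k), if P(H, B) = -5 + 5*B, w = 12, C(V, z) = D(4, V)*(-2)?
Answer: 3998176/233 ≈ 17160.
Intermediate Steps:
D(v, M) = 4*M**2 (D(v, M) = 4*(M*M) = 4*M**2)
C(V, z) = -8*V**2 (C(V, z) = (4*V**2)*(-2) = -8*V**2)
k = 1/233 ≈ 0.0042918
-104*(P(w, C(-2, p(-3))) + k) = -104*((-5 + 5*(-8*(-2)**2)) + 1/233) = -104*((-5 + 5*(-8*4)) + 1/233) = -104*((-5 + 5*(-32)) + 1/233) = -104*((-5 - 160) + 1/233) = -104*(-165 + 1/233) = -104*(-38444/233) = 3998176/233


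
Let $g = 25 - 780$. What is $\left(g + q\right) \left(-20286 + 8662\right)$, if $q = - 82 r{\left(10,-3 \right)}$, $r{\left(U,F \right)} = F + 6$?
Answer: $11635624$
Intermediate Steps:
$r{\left(U,F \right)} = 6 + F$
$g = -755$ ($g = 25 - 780 = -755$)
$q = -246$ ($q = - 82 \left(6 - 3\right) = \left(-82\right) 3 = -246$)
$\left(g + q\right) \left(-20286 + 8662\right) = \left(-755 - 246\right) \left(-20286 + 8662\right) = \left(-1001\right) \left(-11624\right) = 11635624$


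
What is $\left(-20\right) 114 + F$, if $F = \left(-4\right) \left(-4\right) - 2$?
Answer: $-2266$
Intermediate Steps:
$F = 14$ ($F = 16 - 2 = 14$)
$\left(-20\right) 114 + F = \left(-20\right) 114 + 14 = -2280 + 14 = -2266$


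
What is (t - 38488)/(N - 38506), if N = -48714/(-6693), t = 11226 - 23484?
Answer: 2461181/1867188 ≈ 1.3181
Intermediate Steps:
t = -12258
N = 706/97 (N = -48714*(-1/6693) = 706/97 ≈ 7.2784)
(t - 38488)/(N - 38506) = (-12258 - 38488)/(706/97 - 38506) = -50746/(-3734376/97) = -50746*(-97/3734376) = 2461181/1867188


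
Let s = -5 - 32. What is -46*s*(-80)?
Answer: -136160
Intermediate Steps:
s = -37
-46*s*(-80) = -46*(-37)*(-80) = 1702*(-80) = -136160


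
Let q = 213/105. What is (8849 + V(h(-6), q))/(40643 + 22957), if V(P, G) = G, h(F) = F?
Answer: 51631/371000 ≈ 0.13917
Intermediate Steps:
q = 71/35 (q = 213*(1/105) = 71/35 ≈ 2.0286)
(8849 + V(h(-6), q))/(40643 + 22957) = (8849 + 71/35)/(40643 + 22957) = (309786/35)/63600 = (309786/35)*(1/63600) = 51631/371000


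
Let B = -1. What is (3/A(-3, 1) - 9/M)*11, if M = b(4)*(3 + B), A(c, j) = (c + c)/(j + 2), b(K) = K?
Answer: -231/8 ≈ -28.875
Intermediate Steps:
A(c, j) = 2*c/(2 + j) (A(c, j) = (2*c)/(2 + j) = 2*c/(2 + j))
M = 8 (M = 4*(3 - 1) = 4*2 = 8)
(3/A(-3, 1) - 9/M)*11 = (3/((2*(-3)/(2 + 1))) - 9/8)*11 = (3/((2*(-3)/3)) - 9*⅛)*11 = (3/((2*(-3)*(⅓))) - 9/8)*11 = (3/(-2) - 9/8)*11 = (3*(-½) - 9/8)*11 = (-3/2 - 9/8)*11 = -21/8*11 = -231/8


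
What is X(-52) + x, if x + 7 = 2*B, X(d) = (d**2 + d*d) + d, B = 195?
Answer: 5739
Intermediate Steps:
X(d) = d + 2*d**2 (X(d) = (d**2 + d**2) + d = 2*d**2 + d = d + 2*d**2)
x = 383 (x = -7 + 2*195 = -7 + 390 = 383)
X(-52) + x = -52*(1 + 2*(-52)) + 383 = -52*(1 - 104) + 383 = -52*(-103) + 383 = 5356 + 383 = 5739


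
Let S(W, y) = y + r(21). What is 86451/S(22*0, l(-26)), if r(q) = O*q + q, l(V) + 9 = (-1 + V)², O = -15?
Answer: 28817/142 ≈ 202.94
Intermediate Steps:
l(V) = -9 + (-1 + V)²
r(q) = -14*q (r(q) = -15*q + q = -14*q)
S(W, y) = -294 + y (S(W, y) = y - 14*21 = y - 294 = -294 + y)
86451/S(22*0, l(-26)) = 86451/(-294 + (-9 + (-1 - 26)²)) = 86451/(-294 + (-9 + (-27)²)) = 86451/(-294 + (-9 + 729)) = 86451/(-294 + 720) = 86451/426 = 86451*(1/426) = 28817/142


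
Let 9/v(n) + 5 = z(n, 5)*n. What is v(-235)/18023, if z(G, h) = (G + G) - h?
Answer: 9/2011727260 ≈ 4.4738e-9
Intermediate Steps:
z(G, h) = -h + 2*G (z(G, h) = 2*G - h = -h + 2*G)
v(n) = 9/(-5 + n*(-5 + 2*n)) (v(n) = 9/(-5 + (-1*5 + 2*n)*n) = 9/(-5 + (-5 + 2*n)*n) = 9/(-5 + n*(-5 + 2*n)))
v(-235)/18023 = (9/(-5 - 235*(-5 + 2*(-235))))/18023 = (9/(-5 - 235*(-5 - 470)))*(1/18023) = (9/(-5 - 235*(-475)))*(1/18023) = (9/(-5 + 111625))*(1/18023) = (9/111620)*(1/18023) = 9/2011727260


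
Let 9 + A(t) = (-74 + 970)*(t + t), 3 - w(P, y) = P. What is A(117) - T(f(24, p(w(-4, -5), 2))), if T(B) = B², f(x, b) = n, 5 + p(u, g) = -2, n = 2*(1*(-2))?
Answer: 209639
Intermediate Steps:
w(P, y) = 3 - P
n = -4 (n = 2*(-2) = -4)
p(u, g) = -7 (p(u, g) = -5 - 2 = -7)
f(x, b) = -4
A(t) = -9 + 1792*t (A(t) = -9 + (-74 + 970)*(t + t) = -9 + 896*(2*t) = -9 + 1792*t)
A(117) - T(f(24, p(w(-4, -5), 2))) = (-9 + 1792*117) - 1*(-4)² = (-9 + 209664) - 1*16 = 209655 - 16 = 209639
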